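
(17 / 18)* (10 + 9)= 323 / 18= 17.94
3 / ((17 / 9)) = 27 / 17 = 1.59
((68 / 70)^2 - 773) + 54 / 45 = -944299 / 1225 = -770.86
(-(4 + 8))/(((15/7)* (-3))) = 28/15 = 1.87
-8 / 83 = -0.10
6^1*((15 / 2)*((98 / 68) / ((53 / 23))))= 50715 / 1802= 28.14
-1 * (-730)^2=-532900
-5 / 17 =-0.29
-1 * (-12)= 12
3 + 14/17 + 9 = 218/17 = 12.82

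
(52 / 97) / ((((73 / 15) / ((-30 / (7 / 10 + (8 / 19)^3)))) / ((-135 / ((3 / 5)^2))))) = 200625750000 / 125411591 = 1599.74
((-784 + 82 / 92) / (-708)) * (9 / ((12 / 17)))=612391 / 43424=14.10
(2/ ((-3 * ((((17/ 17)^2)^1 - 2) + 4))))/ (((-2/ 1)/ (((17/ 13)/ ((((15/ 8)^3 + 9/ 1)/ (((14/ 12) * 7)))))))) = 213248/ 2802033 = 0.08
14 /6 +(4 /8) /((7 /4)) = 55 /21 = 2.62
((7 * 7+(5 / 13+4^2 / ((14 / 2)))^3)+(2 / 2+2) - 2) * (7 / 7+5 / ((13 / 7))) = 2497317936 / 9796423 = 254.92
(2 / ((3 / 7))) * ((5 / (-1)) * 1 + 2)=-14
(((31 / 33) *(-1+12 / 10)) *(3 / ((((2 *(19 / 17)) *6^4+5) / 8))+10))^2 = 234269901350884 / 66258704603025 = 3.54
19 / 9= 2.11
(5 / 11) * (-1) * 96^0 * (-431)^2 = -928805 / 11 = -84436.82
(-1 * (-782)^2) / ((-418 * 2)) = 152881 / 209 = 731.49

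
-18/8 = -9/4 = -2.25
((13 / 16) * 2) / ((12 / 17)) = 221 / 96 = 2.30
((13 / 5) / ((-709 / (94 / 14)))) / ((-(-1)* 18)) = -611 / 446670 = -0.00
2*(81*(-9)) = -1458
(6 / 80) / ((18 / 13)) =13 / 240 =0.05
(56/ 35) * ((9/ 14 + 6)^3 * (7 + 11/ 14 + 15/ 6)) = 57913704/ 12005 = 4824.13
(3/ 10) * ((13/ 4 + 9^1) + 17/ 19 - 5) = 2.44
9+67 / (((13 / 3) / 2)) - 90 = -651 / 13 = -50.08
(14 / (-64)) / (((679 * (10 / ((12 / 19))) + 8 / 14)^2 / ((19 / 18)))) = -6517 / 3262488487696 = -0.00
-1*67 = -67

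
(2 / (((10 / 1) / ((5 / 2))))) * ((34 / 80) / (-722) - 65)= -1877217 / 57760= -32.50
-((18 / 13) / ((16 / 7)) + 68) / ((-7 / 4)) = 7135 / 182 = 39.20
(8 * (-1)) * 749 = -5992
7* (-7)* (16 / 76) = -196 / 19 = -10.32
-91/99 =-0.92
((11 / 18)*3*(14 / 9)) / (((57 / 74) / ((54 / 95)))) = 2.10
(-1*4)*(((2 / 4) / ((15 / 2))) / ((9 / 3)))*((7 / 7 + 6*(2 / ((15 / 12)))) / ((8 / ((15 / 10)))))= -53 / 300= -0.18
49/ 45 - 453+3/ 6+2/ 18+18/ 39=-58609/ 130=-450.84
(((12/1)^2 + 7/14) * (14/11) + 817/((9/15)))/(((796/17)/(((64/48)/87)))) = 867068/1713987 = 0.51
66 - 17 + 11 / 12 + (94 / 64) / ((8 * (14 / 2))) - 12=203981 / 5376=37.94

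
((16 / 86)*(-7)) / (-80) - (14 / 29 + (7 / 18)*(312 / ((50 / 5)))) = -471359 / 37410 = -12.60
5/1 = 5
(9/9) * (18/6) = 3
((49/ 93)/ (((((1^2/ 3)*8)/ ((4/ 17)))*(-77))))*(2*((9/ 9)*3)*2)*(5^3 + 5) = -5460/ 5797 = -0.94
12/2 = 6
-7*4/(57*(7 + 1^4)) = -7/114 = -0.06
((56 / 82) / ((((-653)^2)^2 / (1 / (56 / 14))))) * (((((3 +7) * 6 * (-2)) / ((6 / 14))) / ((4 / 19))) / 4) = -4655 / 14909620093042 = -0.00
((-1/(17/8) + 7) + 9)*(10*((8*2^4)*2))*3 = 2027520/17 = 119265.88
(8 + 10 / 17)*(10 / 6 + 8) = 4234 / 51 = 83.02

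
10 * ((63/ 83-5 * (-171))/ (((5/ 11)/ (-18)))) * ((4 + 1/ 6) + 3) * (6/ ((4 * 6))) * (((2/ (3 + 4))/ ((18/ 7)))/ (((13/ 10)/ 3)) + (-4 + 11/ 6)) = 1251460089/ 1079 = 1159833.26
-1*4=-4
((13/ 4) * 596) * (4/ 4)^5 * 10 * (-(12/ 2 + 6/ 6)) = -135590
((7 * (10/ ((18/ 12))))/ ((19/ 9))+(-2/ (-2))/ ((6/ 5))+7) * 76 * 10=68260/ 3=22753.33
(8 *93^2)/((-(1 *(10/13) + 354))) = -224874/1153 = -195.03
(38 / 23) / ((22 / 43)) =817 / 253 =3.23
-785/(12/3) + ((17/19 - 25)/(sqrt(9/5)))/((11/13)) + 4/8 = -783/4 - 5954 * sqrt(5)/627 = -216.98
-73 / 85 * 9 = -657 / 85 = -7.73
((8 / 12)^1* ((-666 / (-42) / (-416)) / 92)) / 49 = -0.00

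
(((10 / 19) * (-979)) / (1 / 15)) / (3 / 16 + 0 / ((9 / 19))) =-783200 / 19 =-41221.05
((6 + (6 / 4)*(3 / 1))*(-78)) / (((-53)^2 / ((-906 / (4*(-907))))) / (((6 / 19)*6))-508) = -6678126 / 44265265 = -0.15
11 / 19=0.58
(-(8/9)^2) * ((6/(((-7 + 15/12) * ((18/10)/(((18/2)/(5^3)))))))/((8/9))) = 64/1725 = 0.04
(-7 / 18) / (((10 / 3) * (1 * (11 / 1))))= -7 / 660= -0.01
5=5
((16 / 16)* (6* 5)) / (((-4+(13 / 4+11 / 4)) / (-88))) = -1320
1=1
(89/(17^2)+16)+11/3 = 17318/867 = 19.97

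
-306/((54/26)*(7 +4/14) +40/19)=-529074/29803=-17.75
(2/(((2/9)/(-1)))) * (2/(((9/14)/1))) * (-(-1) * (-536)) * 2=30016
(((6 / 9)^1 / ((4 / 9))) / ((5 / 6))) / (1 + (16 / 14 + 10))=63 / 425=0.15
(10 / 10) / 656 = 1 / 656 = 0.00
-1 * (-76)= 76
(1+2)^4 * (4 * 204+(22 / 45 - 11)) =326223 / 5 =65244.60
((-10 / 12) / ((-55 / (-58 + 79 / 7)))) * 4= -218 / 77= -2.83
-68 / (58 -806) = 1 / 11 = 0.09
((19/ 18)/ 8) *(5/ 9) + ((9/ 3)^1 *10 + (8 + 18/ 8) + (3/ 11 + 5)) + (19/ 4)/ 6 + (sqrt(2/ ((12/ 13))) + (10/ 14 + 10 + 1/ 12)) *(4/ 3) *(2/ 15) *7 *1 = 28 *sqrt(78)/ 135 + 4264307/ 71280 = 61.66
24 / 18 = 4 / 3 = 1.33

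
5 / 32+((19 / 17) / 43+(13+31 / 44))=3573237 / 257312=13.89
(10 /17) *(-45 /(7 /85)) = -2250 /7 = -321.43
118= 118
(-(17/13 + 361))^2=22184100/169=131266.86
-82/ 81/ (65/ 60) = -328/ 351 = -0.93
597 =597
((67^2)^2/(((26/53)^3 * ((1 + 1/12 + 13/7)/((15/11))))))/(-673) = -945012108951855/8034609154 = -117617.68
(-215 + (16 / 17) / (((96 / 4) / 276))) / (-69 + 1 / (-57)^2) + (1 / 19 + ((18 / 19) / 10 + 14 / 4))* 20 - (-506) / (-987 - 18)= 1097447983493 / 14554438140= 75.40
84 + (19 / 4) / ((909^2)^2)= 229400737762915 / 2730961163844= 84.00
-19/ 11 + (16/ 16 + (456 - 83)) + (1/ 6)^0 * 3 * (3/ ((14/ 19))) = 59211/ 154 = 384.49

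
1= 1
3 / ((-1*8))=-3 / 8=-0.38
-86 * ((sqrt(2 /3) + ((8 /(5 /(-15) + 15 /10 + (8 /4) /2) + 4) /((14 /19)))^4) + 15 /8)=-280234380849845 /274299844 -86 * sqrt(6) /3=-1021705.44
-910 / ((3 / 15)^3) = -113750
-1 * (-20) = 20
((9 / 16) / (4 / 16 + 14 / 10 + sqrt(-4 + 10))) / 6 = -165 / 3496 + 25 * sqrt(6) / 874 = 0.02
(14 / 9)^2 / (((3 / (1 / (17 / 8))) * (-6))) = -784 / 12393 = -0.06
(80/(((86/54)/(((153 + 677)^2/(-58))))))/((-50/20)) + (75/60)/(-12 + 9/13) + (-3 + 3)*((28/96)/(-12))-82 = 174931415993/733236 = 238574.51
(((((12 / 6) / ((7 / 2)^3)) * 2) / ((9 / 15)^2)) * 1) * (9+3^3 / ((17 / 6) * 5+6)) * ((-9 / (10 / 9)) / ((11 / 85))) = -76561200 / 456533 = -167.70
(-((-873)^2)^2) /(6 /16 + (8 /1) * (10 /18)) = -41820524110152 /347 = -120520242392.37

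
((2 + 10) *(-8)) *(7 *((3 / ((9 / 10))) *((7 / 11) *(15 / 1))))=-235200 / 11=-21381.82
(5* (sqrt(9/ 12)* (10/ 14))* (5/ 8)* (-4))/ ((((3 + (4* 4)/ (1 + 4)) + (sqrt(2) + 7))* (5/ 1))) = -0.11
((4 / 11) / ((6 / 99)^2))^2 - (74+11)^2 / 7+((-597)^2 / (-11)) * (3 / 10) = -732569 / 770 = -951.39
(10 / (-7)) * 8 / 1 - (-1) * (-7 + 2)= -115 / 7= -16.43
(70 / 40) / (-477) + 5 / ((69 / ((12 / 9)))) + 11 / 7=511277 / 307188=1.66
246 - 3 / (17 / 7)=4161 / 17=244.76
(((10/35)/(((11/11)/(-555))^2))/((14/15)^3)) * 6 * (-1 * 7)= -3118753125/686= -4546287.35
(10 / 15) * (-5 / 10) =-1 / 3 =-0.33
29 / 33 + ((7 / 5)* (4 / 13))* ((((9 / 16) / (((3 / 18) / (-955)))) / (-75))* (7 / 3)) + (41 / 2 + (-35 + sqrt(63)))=3* sqrt(7) + 317183 / 10725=37.51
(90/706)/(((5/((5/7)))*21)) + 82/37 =1418909/639989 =2.22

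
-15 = -15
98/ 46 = 49/ 23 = 2.13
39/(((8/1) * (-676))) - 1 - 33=-14147/416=-34.01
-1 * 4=-4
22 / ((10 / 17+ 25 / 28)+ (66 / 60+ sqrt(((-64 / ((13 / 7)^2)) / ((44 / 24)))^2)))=97337240 / 56201917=1.73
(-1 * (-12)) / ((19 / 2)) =24 / 19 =1.26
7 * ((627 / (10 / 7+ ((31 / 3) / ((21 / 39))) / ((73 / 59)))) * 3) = 20185011 / 25967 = 777.33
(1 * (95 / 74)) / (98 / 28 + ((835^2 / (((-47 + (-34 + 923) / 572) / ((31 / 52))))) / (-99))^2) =207992779695 / 1383372243289229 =0.00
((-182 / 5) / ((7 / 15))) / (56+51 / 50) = -3900 / 2851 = -1.37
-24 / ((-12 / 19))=38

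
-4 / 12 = -1 / 3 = -0.33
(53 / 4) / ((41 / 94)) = 2491 / 82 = 30.38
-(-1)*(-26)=-26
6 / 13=0.46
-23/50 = -0.46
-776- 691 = -1467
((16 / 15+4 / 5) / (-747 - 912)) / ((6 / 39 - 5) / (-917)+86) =-6812 / 520690185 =-0.00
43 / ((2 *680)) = 43 / 1360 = 0.03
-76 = -76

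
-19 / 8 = -2.38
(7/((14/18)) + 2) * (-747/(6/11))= -30129/2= -15064.50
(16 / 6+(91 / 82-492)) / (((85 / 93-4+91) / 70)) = -18615965 / 47888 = -388.74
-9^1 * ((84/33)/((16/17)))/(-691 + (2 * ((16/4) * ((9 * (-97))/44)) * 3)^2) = -11781/109412132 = -0.00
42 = 42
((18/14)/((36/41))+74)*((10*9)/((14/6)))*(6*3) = 2567295/49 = 52393.78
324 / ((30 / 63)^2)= 35721 / 25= 1428.84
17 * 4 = 68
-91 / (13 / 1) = -7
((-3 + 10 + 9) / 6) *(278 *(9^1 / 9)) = 2224 / 3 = 741.33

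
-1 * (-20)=20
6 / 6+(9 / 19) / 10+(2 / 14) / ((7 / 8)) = 11271 / 9310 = 1.21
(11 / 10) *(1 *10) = 11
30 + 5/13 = 395/13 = 30.38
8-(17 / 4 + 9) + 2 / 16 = -41 / 8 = -5.12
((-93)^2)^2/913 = 81933.41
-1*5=-5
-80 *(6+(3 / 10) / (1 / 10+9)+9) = -109440 / 91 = -1202.64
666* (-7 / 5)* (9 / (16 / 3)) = -1573.42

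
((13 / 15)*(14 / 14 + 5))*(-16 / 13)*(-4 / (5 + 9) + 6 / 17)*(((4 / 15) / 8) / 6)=-64 / 26775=-0.00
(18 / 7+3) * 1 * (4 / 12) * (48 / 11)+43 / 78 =51983 / 6006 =8.66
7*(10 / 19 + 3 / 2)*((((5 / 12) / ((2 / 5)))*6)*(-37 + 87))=336875 / 76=4432.57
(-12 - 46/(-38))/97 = -205/1843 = -0.11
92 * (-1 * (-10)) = 920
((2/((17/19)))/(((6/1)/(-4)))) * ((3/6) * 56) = -41.73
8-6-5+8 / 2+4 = 5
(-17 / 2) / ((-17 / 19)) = 19 / 2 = 9.50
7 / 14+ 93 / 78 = 22 / 13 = 1.69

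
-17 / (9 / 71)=-1207 / 9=-134.11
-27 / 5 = -5.40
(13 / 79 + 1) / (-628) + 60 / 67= 742639 / 831001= 0.89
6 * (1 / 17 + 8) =822 / 17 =48.35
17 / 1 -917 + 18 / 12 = -1797 / 2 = -898.50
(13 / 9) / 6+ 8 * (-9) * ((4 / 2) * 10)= -77747 / 54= -1439.76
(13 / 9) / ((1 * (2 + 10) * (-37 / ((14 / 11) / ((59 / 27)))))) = -91 / 48026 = -0.00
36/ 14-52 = -346/ 7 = -49.43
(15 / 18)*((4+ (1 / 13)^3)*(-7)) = -307615 / 13182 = -23.34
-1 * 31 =-31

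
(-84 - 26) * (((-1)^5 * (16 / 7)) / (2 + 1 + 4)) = 1760 / 49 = 35.92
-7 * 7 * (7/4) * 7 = -2401/4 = -600.25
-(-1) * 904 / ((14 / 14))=904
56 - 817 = -761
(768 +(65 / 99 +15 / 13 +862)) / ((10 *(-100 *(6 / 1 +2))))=-105007 / 514800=-0.20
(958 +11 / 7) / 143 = 6717 / 1001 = 6.71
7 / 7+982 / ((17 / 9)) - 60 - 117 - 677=-5663 / 17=-333.12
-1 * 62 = -62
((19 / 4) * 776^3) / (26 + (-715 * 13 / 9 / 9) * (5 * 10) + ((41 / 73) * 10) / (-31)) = -203431569885504 / 523498291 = -388600.26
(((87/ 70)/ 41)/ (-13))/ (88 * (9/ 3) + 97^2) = -87/ 360899630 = -0.00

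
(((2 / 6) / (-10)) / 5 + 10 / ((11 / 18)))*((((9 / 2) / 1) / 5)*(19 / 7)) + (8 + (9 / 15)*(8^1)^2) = 3324773 / 38500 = 86.36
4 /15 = 0.27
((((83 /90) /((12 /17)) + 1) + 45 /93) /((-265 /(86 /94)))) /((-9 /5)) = 0.01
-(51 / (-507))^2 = -289 / 28561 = -0.01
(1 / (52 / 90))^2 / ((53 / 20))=10125 / 8957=1.13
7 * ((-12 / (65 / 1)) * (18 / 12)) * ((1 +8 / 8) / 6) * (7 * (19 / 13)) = -5586 / 845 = -6.61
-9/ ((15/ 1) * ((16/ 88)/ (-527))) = 17391/ 10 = 1739.10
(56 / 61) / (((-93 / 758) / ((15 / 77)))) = -30320 / 20801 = -1.46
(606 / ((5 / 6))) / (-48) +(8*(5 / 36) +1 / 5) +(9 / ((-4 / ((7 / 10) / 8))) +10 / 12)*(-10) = -29093 / 1440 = -20.20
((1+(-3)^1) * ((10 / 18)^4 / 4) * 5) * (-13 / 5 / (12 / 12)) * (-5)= -40625 / 13122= -3.10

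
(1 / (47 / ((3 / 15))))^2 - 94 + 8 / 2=-4970249 / 55225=-90.00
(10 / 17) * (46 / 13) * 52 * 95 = 174800 / 17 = 10282.35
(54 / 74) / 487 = 27 / 18019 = 0.00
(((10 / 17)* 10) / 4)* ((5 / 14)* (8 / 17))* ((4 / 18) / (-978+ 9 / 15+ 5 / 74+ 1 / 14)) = -185000 / 3291703353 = -0.00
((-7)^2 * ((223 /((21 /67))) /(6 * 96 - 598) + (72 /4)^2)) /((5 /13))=12261977 /330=37157.51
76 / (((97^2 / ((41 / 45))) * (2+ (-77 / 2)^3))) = -24928 / 193291580385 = -0.00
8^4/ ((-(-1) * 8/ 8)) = 4096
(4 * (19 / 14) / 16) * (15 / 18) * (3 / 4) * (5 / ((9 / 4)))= 0.47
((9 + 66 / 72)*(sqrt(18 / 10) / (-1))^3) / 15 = -357*sqrt(5) / 500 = -1.60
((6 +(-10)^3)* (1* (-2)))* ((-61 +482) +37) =910504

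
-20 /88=-5 /22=-0.23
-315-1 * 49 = -364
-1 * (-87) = 87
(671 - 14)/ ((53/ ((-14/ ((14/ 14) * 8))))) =-4599/ 212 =-21.69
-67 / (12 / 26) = -871 / 6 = -145.17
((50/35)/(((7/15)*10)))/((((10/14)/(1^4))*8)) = 3/56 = 0.05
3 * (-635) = -1905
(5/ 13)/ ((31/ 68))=340/ 403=0.84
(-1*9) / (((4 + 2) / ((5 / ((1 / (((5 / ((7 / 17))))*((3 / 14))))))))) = -3825 / 196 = -19.52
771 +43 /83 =64036 /83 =771.52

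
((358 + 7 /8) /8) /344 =2871 /22016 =0.13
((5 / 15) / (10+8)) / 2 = 1 / 108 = 0.01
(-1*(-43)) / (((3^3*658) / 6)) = 43 / 2961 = 0.01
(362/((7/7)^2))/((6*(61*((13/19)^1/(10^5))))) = 343900000/2379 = 144556.54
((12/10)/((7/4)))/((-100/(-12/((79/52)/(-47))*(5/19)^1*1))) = -175968/262675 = -0.67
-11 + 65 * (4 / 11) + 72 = 931 / 11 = 84.64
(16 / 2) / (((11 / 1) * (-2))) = -4 / 11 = -0.36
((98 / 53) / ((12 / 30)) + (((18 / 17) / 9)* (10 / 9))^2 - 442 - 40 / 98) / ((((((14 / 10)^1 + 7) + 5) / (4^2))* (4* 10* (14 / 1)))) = -26613332161 / 28511998137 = -0.93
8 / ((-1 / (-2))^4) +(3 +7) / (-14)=891 / 7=127.29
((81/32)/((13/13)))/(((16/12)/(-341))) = -647.37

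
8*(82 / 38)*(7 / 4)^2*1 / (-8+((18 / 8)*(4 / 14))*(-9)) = -14063 / 3667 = -3.84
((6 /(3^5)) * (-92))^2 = 33856 /6561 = 5.16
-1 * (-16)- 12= 4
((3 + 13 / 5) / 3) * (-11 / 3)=-308 / 45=-6.84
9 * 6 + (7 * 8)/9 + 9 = 623/9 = 69.22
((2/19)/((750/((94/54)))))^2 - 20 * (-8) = 5921302502209/37008140625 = 160.00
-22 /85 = -0.26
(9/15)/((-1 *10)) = -0.06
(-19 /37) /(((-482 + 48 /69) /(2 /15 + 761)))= 4989229 /6143850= 0.81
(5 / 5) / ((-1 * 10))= -1 / 10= -0.10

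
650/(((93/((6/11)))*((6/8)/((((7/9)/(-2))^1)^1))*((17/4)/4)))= -291200/156519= -1.86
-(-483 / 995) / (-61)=-483 / 60695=-0.01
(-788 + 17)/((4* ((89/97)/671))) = -50182077/356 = -140960.89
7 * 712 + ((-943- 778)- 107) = 3156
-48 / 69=-16 / 23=-0.70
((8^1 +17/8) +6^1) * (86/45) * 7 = 12943/60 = 215.72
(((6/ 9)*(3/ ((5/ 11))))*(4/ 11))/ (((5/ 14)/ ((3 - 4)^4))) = 112/ 25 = 4.48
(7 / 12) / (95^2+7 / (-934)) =3269 / 50576058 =0.00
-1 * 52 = -52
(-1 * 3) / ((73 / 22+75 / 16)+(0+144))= -528 / 26753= -0.02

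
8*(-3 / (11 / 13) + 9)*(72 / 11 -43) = -192480 / 121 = -1590.74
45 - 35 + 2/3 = 32/3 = 10.67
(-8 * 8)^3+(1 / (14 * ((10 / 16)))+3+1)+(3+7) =-9174546 / 35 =-262129.89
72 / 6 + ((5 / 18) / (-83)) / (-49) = 878477 / 73206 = 12.00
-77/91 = -11/13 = -0.85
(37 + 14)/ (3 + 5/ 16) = 816/ 53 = 15.40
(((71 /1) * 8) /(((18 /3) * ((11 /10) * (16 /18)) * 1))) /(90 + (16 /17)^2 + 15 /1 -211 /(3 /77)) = -184671 /10127876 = -0.02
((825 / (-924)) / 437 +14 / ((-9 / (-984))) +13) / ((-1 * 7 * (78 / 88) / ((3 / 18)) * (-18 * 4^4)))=623313251 / 69267115008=0.01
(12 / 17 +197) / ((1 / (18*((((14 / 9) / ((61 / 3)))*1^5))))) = 282324 / 1037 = 272.25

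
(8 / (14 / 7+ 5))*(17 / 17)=8 / 7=1.14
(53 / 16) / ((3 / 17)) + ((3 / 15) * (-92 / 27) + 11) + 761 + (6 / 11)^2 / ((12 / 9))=206556073 / 261360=790.31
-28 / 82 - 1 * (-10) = 396 / 41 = 9.66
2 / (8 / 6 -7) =-6 / 17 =-0.35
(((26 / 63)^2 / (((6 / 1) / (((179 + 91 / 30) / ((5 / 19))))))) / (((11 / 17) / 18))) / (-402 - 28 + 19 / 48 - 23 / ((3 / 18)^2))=-0.43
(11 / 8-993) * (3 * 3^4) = -1927719 / 8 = -240964.88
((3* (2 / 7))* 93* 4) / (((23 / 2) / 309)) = 1379376 / 161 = 8567.55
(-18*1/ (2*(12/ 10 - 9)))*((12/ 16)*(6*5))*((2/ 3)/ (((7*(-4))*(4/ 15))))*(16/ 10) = -675/ 182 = -3.71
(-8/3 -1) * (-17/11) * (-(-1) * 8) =45.33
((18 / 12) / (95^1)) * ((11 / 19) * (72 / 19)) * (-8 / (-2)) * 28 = 133056 / 34295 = 3.88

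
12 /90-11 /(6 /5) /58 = -43 /1740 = -0.02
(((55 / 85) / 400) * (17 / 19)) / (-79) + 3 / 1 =1801189 / 600400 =3.00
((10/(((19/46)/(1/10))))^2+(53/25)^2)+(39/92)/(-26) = 429248141/41515000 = 10.34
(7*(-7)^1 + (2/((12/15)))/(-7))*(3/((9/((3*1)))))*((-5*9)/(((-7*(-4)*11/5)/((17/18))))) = 293675/8624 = 34.05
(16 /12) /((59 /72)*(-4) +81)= 24 /1399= 0.02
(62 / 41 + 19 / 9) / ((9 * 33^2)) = 0.00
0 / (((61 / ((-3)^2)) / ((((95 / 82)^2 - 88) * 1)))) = 0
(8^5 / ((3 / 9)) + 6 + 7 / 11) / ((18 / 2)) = 1081417 / 99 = 10923.40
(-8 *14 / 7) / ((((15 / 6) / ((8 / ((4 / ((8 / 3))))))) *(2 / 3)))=-51.20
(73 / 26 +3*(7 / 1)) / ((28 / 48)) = 3714 / 91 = 40.81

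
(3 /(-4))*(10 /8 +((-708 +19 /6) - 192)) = 10747 /16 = 671.69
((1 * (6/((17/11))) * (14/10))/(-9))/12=-77/1530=-0.05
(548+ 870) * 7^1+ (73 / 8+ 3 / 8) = 19871 / 2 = 9935.50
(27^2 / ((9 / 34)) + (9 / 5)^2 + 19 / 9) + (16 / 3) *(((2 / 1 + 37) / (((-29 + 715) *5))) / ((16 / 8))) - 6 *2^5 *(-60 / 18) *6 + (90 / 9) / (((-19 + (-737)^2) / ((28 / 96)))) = 6599.38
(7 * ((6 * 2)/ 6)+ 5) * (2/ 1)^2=76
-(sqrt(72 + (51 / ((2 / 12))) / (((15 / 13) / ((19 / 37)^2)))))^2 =-971526 / 6845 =-141.93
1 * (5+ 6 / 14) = 38 / 7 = 5.43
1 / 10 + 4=41 / 10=4.10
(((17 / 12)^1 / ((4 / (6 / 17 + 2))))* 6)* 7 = 35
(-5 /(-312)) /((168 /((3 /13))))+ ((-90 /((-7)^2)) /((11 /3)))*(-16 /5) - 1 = 10545985 /17489472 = 0.60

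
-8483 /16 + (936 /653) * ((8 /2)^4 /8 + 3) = -5015239 /10448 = -480.02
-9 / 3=-3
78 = 78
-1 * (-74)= 74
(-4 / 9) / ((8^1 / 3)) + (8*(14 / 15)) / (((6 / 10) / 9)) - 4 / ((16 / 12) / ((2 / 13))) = 8687 / 78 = 111.37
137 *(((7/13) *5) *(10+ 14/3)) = 210980/39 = 5409.74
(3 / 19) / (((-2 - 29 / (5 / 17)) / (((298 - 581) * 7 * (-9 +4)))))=-148575 / 9557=-15.55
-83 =-83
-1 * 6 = -6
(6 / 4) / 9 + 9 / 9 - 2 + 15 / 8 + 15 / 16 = 1.98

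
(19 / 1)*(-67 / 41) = -1273 / 41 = -31.05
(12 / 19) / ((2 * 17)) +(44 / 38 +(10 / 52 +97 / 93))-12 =-394133 / 41106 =-9.59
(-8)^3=-512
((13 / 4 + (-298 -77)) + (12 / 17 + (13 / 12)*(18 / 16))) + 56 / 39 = -7815751 / 21216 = -368.39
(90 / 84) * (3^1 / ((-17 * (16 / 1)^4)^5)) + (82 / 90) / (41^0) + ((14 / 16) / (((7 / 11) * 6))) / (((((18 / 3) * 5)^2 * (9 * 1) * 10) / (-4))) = 665050356886745125330044365512058021 / 729942385117606769981112144887808000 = 0.91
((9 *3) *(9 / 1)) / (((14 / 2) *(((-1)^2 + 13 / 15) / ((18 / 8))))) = 32805 / 784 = 41.84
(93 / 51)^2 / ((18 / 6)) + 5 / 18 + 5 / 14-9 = -132122 / 18207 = -7.26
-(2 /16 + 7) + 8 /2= -25 /8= -3.12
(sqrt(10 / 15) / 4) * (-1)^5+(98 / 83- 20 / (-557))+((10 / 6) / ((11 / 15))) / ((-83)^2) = 1.01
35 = 35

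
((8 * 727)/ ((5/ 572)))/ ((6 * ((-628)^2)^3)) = 103961/ 57508115832764160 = 0.00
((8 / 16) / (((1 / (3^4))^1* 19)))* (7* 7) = 104.45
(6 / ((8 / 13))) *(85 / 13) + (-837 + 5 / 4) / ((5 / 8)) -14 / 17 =-433253 / 340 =-1274.27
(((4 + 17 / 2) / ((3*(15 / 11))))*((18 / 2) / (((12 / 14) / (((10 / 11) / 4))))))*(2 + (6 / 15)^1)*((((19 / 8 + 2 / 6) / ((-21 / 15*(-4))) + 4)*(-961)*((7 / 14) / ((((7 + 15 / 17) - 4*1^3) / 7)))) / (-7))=246116905 / 25344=9711.05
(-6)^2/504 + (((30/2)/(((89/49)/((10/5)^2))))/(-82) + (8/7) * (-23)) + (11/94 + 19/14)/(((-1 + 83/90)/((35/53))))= -4979958133/127255226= -39.13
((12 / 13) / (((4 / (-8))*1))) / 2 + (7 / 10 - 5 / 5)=-159 / 130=-1.22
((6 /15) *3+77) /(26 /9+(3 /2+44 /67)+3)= 9.72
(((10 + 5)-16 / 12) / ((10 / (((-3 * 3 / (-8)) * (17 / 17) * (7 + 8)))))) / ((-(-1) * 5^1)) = 369 / 80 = 4.61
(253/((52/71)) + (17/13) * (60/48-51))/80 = 729/208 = 3.50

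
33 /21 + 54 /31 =719 /217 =3.31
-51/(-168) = 17/56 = 0.30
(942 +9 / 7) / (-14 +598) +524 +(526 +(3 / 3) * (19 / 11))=47366705 / 44968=1053.34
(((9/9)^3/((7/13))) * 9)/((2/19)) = 2223/14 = 158.79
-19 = -19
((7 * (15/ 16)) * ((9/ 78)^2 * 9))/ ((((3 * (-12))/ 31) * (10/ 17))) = -99603/ 86528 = -1.15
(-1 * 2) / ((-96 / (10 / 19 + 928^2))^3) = 547594994241588081277 / 379275264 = 1443793060655.78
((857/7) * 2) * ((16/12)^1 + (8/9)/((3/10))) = 198824/189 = 1051.98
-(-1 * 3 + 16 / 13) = 23 / 13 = 1.77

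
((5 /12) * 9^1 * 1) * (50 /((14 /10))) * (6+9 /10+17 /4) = 83625 /56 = 1493.30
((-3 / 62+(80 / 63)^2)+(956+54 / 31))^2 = 55726265446476769 / 60554382084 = 920268.09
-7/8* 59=-413/8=-51.62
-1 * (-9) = 9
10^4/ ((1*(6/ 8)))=40000/ 3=13333.33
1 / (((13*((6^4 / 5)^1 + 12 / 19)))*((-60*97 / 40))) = -95 / 46689786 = -0.00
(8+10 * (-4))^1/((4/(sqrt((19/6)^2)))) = -76/3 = -25.33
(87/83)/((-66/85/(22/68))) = -145/332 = -0.44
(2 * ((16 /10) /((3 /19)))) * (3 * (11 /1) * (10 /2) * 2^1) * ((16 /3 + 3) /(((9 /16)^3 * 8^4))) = 76.45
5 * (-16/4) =-20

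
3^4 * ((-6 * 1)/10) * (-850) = 41310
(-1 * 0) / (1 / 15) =0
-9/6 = -3/2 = -1.50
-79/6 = -13.17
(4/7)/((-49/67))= -268/343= -0.78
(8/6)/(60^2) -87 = -234899/2700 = -87.00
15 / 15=1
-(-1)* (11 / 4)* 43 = 473 / 4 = 118.25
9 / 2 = 4.50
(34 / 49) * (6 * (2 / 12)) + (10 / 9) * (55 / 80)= 5143 / 3528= 1.46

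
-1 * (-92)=92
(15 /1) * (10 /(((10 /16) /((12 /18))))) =160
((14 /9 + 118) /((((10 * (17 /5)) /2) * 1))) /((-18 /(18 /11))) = -1076 /1683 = -0.64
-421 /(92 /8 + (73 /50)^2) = -1052500 /34079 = -30.88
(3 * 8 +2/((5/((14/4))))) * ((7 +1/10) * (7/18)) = 63119/900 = 70.13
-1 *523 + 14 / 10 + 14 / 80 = -521.42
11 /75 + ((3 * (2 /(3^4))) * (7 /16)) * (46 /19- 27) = -66677 /102600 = -0.65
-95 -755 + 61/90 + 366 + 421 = -5609/90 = -62.32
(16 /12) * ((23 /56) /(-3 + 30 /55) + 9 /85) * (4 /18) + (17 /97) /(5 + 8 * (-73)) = -150297682 /8120327355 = -0.02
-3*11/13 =-33/13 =-2.54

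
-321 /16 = -20.06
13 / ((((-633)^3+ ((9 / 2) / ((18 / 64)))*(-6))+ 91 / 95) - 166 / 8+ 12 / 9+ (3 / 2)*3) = -14820 / 289145321533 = -0.00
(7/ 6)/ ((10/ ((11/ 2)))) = 77/ 120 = 0.64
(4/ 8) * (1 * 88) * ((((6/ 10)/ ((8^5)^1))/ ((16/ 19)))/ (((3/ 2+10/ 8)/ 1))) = 57/ 163840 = 0.00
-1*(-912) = 912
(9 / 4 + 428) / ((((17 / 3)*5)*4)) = 5163 / 1360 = 3.80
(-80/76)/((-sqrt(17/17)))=20/19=1.05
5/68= 0.07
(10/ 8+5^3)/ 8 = 505/ 32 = 15.78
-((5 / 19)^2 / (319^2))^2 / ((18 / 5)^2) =-15625 / 437242275954308484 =-0.00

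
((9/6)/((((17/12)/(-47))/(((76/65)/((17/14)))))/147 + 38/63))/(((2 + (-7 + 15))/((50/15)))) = 14702352/17729909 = 0.83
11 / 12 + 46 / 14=353 / 84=4.20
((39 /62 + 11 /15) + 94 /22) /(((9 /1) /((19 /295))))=1095293 /27160650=0.04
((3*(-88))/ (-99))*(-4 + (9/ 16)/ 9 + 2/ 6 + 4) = 19/ 18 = 1.06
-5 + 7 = 2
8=8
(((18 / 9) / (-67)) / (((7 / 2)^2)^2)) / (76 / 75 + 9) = -2400 / 120811117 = -0.00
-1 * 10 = -10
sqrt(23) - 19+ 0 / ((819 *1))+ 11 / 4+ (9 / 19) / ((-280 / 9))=-11.47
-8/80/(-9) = 0.01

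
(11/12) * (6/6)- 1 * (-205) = 2471/12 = 205.92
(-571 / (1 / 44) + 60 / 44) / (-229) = 276349 / 2519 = 109.71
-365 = -365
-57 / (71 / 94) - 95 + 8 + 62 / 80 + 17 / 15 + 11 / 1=-1274221 / 8520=-149.56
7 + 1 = 8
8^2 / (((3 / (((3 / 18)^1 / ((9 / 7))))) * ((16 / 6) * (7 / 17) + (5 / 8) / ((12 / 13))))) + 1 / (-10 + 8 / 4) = 896629 / 625752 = 1.43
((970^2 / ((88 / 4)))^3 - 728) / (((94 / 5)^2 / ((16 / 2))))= 1770666014129.68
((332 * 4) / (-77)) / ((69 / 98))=-24.50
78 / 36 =13 / 6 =2.17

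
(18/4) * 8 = 36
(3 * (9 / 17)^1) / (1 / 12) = 324 / 17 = 19.06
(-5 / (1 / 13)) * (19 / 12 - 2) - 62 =-419 / 12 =-34.92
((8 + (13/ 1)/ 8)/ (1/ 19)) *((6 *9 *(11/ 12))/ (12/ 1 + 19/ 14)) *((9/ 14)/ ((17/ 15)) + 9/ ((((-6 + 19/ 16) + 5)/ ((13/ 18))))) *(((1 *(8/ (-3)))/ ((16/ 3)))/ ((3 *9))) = -36804691/ 83232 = -442.19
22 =22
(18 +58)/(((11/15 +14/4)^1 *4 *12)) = 95/254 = 0.37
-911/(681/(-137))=124807/681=183.27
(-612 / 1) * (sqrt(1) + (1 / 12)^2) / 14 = -2465 / 56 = -44.02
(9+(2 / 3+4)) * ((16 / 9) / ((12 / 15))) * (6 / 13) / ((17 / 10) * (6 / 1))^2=41000 / 304317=0.13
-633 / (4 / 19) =-12027 / 4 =-3006.75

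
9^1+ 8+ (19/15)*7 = 25.87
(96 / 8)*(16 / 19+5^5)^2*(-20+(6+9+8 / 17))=-3259216774044 / 6137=-531076547.83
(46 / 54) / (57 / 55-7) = -1265 / 8856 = -0.14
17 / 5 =3.40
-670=-670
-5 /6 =-0.83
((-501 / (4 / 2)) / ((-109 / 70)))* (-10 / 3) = -58450 / 109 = -536.24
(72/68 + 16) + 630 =647.06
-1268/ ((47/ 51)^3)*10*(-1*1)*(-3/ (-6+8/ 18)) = 4541439636/ 519115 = 8748.43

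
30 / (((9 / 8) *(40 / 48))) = 32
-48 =-48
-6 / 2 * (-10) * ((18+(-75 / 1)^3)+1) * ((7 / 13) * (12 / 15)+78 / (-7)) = 12336756864 / 91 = 135568756.75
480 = 480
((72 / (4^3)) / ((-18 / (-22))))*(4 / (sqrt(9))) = 11 / 6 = 1.83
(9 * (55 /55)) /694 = 0.01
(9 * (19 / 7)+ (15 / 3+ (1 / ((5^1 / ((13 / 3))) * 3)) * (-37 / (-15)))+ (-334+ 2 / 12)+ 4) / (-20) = 14.98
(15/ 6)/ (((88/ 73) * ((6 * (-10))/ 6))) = -73/ 352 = -0.21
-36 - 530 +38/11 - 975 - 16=-17089/11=-1553.55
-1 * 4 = -4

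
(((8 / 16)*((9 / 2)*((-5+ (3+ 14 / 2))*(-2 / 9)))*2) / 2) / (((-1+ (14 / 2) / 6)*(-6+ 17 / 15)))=225 / 73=3.08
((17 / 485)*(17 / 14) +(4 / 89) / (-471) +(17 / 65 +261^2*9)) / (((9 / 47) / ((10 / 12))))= 106621708600039729 / 39962053404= 2668073.82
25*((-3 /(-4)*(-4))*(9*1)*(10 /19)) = -6750 /19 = -355.26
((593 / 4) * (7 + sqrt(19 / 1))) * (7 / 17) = 4151 * sqrt(19) / 68 + 29057 / 68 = 693.39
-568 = -568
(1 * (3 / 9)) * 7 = 7 / 3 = 2.33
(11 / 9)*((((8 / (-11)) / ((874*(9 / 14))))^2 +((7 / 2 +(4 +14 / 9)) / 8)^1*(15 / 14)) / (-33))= -508475716709 / 11319963998112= -0.04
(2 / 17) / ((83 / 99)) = 198 / 1411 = 0.14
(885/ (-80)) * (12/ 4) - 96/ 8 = -723/ 16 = -45.19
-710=-710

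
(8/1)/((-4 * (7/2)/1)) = -4/7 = -0.57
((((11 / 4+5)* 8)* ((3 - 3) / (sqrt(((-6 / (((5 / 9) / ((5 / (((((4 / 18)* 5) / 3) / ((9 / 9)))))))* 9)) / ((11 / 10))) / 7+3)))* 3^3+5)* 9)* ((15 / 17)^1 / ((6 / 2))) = 225 / 17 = 13.24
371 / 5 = 74.20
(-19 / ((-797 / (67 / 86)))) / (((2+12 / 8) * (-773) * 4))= -1273 / 741761524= -0.00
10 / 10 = 1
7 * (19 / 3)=133 / 3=44.33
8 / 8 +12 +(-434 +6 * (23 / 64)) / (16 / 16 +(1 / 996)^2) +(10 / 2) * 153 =52829741 / 152618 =346.16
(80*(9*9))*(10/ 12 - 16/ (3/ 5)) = -167400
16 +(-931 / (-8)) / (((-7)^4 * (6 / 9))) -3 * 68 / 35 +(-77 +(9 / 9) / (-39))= -10209557 / 152880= -66.78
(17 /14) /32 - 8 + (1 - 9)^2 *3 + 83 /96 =184.90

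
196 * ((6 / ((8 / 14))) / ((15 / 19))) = 13034 / 5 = 2606.80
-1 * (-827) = 827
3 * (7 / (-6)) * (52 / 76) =-91 / 38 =-2.39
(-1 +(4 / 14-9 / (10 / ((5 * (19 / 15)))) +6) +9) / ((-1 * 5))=-601 / 350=-1.72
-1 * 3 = -3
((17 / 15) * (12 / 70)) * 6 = 204 / 175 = 1.17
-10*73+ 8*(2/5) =-3634/5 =-726.80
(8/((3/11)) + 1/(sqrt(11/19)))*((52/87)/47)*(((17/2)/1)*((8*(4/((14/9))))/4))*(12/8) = 7956*sqrt(209)/104951 + 233376/9541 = 25.56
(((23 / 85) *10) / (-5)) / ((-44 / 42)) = 483 / 935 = 0.52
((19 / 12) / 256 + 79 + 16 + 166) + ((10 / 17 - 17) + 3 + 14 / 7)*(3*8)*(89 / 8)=-145492669 / 52224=-2785.93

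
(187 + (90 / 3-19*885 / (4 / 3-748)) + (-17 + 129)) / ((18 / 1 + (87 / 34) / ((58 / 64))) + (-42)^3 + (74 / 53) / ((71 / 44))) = -10074217051 / 2122667005312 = -0.00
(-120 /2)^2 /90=40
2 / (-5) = -2 / 5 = -0.40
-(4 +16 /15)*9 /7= -6.51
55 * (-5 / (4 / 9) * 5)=-12375 / 4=-3093.75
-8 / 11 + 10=102 / 11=9.27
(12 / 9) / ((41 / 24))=32 / 41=0.78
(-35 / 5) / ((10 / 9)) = -63 / 10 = -6.30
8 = 8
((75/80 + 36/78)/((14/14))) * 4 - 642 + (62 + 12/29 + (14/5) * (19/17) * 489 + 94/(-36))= 1100185693/1153620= 953.68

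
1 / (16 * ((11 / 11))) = 1 / 16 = 0.06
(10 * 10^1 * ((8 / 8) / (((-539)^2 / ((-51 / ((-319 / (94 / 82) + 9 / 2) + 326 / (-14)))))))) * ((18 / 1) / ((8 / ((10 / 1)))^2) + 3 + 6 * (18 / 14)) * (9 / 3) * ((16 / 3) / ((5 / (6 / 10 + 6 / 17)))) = 397450800 / 56787268307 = 0.01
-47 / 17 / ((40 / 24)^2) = -423 / 425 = -1.00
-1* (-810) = 810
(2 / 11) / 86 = 1 / 473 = 0.00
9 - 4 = 5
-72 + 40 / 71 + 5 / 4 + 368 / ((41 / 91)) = 746.59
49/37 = 1.32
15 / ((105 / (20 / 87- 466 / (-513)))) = 16934 / 104139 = 0.16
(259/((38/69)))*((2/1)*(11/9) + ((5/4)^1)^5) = 301739921/116736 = 2584.81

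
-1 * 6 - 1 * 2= -8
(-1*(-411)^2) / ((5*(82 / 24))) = -2027052 / 205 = -9888.06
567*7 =3969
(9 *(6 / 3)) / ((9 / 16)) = 32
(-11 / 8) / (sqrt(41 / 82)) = -11*sqrt(2) / 8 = -1.94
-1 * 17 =-17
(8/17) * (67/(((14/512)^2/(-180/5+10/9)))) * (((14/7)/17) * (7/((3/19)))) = -419138895872/54621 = -7673585.18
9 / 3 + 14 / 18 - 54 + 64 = 13.78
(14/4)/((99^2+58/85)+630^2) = 595/69139286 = 0.00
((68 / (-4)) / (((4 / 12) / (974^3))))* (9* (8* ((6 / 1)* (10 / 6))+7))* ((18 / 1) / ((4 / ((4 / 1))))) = -664173148708656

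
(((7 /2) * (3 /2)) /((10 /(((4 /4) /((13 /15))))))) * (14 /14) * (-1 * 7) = -4.24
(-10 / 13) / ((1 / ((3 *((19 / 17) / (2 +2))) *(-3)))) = 1.93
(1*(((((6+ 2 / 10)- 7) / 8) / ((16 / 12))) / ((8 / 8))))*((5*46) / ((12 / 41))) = -943 / 16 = -58.94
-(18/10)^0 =-1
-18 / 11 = -1.64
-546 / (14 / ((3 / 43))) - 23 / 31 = -4616 / 1333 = -3.46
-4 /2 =-2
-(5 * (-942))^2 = -22184100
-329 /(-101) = 329 /101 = 3.26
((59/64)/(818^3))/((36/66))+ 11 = 2311978657417/210179877888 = 11.00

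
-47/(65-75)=47/10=4.70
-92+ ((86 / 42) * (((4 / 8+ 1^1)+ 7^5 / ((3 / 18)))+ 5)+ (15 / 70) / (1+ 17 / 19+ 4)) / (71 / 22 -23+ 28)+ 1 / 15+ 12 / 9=25008.77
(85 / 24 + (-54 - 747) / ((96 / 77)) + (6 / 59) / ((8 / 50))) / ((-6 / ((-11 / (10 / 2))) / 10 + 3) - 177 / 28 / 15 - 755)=1391883955 / 1640165544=0.85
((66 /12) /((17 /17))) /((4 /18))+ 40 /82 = 4139 /164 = 25.24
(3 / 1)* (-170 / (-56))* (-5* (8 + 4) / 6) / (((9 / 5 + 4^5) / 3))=-19125 / 71806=-0.27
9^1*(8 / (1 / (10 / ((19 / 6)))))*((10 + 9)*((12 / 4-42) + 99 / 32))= -155115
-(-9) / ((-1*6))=-3 / 2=-1.50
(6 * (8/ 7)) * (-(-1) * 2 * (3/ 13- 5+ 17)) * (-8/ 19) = -122112/ 1729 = -70.63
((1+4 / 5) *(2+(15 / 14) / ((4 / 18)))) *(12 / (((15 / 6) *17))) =10314 / 2975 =3.47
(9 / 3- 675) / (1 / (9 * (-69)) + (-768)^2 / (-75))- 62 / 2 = -3774468583 / 122093593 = -30.91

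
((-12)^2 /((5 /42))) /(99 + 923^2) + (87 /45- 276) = -875667241 /3195105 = -274.07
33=33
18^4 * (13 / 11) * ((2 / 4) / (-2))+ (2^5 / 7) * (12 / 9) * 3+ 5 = -2386411 / 77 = -30992.35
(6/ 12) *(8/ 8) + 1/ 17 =19/ 34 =0.56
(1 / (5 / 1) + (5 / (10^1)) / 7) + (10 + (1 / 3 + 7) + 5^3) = 29947 / 210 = 142.60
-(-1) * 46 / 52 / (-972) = -23 / 25272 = -0.00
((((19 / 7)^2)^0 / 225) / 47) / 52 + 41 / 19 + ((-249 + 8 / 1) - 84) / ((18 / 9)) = -1675270331 / 10448100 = -160.34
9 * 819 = 7371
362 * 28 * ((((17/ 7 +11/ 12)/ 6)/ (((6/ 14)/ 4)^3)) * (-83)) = -92669555776/ 243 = -381356196.61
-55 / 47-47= -2264 / 47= -48.17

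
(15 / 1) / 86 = 0.17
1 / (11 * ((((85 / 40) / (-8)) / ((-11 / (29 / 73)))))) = 4672 / 493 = 9.48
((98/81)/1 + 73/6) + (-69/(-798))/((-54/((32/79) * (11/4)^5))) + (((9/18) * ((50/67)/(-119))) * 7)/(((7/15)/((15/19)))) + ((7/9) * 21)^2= 34743936335579/124078760064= 280.02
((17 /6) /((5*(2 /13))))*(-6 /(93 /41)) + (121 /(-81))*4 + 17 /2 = -90626 /12555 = -7.22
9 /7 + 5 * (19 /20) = 6.04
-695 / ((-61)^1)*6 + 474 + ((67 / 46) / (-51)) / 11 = 853761617 / 1574166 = 542.36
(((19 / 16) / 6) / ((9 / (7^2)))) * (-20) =-21.55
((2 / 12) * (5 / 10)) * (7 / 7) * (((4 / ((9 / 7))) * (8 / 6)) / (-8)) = -7 / 162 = -0.04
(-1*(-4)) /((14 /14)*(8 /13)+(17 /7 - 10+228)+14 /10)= 455 /25303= 0.02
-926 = -926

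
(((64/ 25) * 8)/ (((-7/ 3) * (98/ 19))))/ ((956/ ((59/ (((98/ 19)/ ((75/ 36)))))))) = -170392/ 4016873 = -0.04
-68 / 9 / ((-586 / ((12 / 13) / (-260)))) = -34 / 742755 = -0.00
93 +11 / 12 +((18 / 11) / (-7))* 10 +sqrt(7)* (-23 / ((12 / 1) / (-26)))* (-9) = 84619 / 924 - 897* sqrt(7) / 2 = -1095.04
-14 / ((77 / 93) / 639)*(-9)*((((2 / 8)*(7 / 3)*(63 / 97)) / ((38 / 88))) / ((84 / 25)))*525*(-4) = -98277401250 / 1843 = -53324688.69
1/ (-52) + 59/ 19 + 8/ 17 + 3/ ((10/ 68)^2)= 59741953/ 419900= 142.28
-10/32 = -5/16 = -0.31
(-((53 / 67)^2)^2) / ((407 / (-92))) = 725924252 / 8201506247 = 0.09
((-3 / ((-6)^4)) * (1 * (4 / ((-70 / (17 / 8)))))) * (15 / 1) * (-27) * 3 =-153 / 448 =-0.34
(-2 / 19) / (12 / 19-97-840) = 2 / 17791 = 0.00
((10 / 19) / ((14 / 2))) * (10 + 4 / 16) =205 / 266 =0.77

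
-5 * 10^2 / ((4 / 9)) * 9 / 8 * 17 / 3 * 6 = -43031.25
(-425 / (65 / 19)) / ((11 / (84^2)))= -11395440 / 143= -79688.39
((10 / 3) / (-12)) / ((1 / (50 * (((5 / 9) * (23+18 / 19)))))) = -284375 / 1539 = -184.78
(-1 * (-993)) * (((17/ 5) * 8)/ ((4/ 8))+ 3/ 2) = 555087/ 10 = 55508.70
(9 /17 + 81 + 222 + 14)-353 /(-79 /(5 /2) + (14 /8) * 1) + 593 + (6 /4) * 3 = 18813307 /20298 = 926.86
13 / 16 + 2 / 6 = 55 / 48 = 1.15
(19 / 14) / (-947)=-19 / 13258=-0.00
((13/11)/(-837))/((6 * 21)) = -13/1160082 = -0.00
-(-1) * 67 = 67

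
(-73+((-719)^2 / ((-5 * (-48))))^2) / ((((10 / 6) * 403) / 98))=13094979065329 / 19344000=676953.01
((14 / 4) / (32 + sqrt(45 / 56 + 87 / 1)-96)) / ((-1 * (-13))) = -12544 / 2917967-7 * sqrt(68838) / 2917967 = -0.00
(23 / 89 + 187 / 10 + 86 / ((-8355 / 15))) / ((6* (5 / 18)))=27965163 / 2478650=11.28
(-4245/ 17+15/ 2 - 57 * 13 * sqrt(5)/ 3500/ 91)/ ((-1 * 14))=57 * sqrt(5)/ 343000+8235/ 476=17.30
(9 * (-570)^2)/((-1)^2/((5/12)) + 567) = 4873500/949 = 5135.41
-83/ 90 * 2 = -83/ 45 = -1.84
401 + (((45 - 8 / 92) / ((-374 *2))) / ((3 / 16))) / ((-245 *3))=3802969837 / 9483705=401.00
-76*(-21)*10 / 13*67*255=272676600 / 13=20975123.08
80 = 80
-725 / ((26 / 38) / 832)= -881600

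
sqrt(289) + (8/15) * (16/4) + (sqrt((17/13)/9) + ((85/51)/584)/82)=sqrt(221)/39 + 13743881/718320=19.51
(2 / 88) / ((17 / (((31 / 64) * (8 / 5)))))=31 / 29920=0.00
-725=-725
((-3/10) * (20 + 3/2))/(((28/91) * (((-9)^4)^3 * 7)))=-559/52720180143120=-0.00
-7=-7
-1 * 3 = -3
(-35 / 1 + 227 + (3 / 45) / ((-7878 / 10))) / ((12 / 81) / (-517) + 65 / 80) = 56304104208 / 238182139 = 236.39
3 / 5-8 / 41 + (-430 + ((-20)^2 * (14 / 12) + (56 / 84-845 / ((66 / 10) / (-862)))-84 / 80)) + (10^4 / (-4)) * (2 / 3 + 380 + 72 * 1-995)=39676241783 / 27060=1466232.14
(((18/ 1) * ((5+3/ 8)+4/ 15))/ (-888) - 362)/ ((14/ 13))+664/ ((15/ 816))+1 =2965972767/ 82880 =35786.35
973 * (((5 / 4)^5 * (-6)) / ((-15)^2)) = -121625 / 1536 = -79.18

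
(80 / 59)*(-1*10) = -800 / 59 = -13.56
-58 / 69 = -0.84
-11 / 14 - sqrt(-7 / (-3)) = -sqrt(21) / 3 - 11 / 14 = -2.31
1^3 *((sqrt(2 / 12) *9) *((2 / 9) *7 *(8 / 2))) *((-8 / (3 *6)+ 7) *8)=13216 *sqrt(6) / 27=1198.98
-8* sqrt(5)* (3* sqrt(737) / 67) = -24* sqrt(3685) / 67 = -21.74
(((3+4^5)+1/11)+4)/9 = 11342/99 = 114.57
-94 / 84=-47 / 42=-1.12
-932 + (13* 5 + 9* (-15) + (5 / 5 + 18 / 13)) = -12995 / 13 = -999.62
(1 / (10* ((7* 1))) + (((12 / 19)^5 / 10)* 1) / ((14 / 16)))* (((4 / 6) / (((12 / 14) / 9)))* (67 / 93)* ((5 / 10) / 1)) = 59854517 / 921108828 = 0.06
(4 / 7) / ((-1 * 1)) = -4 / 7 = -0.57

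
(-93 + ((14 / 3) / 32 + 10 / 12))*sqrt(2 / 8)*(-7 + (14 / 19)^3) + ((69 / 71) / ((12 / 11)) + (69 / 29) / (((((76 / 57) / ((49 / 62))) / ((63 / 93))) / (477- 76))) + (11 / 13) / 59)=687213469803839677 / 999325878743712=687.68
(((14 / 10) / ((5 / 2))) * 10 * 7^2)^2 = 1882384 / 25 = 75295.36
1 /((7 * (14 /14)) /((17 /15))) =17 /105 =0.16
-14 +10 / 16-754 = -6139 / 8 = -767.38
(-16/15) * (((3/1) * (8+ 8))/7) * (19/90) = -2432/1575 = -1.54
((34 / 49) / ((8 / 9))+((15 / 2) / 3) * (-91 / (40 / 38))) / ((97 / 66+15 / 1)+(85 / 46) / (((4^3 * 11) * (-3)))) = -1025135760 / 78398971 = -13.08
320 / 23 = 13.91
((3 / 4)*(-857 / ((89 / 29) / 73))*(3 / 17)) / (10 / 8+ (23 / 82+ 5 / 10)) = -74385029 / 55981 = -1328.75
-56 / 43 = -1.30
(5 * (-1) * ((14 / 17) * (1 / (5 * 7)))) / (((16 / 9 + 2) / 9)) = -81 / 289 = -0.28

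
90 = 90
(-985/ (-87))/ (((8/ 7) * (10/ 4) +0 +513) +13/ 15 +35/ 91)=448175/ 20469737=0.02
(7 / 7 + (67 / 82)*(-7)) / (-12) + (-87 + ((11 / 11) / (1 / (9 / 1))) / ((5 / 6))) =-75.81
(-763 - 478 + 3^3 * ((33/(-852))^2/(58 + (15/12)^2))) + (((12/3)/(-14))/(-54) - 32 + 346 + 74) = -774492815305/907969797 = -852.99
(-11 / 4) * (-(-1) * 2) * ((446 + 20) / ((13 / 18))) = -46134 / 13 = -3548.77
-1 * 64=-64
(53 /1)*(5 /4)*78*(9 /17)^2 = 837135 /578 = 1448.33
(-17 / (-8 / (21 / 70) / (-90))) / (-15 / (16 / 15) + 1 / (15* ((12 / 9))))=4590 / 1121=4.09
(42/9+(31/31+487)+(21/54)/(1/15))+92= 1181/2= 590.50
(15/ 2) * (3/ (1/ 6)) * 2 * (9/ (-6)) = -405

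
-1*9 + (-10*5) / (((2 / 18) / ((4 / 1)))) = -1809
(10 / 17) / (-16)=-5 / 136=-0.04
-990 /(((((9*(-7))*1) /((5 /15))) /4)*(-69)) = -440 /1449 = -0.30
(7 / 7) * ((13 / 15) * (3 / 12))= 13 / 60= 0.22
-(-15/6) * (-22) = -55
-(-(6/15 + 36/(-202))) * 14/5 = 1568/2525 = 0.62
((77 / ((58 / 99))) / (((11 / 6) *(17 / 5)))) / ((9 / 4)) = 4620 / 493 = 9.37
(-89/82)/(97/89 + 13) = -7921/102828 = -0.08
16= 16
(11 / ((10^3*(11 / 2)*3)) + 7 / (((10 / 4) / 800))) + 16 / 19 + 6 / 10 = 63881119 / 28500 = 2241.44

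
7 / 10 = 0.70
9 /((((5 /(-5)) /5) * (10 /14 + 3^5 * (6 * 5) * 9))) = -0.00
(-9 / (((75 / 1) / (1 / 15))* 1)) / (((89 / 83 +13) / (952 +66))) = -42247 / 73000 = -0.58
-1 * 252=-252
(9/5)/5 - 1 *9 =-216/25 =-8.64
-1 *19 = -19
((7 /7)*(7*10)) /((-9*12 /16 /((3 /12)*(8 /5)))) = -112 /27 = -4.15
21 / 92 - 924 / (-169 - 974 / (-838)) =5.73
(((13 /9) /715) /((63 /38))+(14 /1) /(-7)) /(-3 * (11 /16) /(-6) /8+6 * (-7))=15956992 /334958085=0.05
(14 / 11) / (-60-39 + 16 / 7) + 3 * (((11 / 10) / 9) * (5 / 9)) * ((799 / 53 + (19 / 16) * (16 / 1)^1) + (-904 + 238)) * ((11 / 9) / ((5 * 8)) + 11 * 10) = -9056285089297 / 639399420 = -14163.74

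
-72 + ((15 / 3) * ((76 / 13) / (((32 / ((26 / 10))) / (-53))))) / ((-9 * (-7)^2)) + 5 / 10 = -251245 / 3528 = -71.21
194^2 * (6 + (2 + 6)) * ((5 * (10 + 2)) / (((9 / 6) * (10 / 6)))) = 12645696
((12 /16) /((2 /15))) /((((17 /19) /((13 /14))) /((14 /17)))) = 4.81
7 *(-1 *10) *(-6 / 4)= 105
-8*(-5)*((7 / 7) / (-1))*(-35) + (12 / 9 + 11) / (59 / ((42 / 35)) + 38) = 732274 / 523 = 1400.14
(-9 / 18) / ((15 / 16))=-0.53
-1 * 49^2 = -2401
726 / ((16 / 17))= 6171 / 8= 771.38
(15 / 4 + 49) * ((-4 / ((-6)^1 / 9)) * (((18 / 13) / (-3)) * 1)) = -1899 / 13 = -146.08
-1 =-1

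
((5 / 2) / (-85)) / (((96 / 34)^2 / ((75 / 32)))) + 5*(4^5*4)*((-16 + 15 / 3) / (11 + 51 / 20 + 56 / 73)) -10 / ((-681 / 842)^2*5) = -2499621630219850981 / 158826433462272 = -15738.07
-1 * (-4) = 4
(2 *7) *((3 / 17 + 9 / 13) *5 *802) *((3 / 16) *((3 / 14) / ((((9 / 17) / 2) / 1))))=96240 / 13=7403.08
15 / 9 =5 / 3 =1.67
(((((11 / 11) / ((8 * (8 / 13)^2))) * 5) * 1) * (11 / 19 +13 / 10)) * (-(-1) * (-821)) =-49533393 / 19456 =-2545.92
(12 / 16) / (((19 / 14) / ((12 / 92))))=63 / 874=0.07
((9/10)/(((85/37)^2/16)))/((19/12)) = 1182816/686375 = 1.72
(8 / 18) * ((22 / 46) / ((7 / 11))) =484 / 1449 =0.33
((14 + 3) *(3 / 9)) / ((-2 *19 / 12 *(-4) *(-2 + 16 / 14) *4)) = -119 / 912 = -0.13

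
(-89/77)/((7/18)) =-1602/539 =-2.97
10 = 10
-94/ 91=-1.03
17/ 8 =2.12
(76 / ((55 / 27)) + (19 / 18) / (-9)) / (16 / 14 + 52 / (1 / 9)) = 2319653 / 29260440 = 0.08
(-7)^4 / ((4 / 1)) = 2401 / 4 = 600.25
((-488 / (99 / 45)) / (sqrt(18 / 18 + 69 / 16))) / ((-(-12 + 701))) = 1952 * sqrt(85) / 128843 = 0.14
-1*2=-2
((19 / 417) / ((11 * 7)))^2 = 361 / 1030987881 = 0.00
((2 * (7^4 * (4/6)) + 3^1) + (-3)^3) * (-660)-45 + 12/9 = -6291251/3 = -2097083.67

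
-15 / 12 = -5 / 4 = -1.25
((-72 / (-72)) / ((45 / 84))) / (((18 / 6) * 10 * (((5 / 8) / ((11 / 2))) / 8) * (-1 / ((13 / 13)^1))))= -4928 / 1125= -4.38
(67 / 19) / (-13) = -67 / 247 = -0.27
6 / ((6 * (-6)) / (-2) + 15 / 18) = 36 / 113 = 0.32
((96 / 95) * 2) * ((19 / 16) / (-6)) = -2 / 5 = -0.40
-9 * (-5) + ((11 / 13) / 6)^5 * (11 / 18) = 2338613009641 / 51969138624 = 45.00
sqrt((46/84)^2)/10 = 23/420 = 0.05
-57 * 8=-456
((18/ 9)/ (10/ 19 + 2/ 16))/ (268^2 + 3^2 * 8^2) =19/ 447975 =0.00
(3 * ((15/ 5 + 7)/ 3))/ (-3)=-10/ 3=-3.33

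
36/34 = 18/17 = 1.06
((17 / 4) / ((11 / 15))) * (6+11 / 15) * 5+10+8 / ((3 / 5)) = 28835 / 132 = 218.45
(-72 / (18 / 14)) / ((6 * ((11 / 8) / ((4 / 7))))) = -128 / 33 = -3.88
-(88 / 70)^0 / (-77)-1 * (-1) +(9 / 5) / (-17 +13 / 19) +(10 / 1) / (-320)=1664053 / 1909600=0.87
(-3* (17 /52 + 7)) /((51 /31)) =-11811 /884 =-13.36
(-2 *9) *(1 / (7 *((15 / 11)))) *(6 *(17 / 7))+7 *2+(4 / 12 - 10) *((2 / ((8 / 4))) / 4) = -46729 / 2940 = -15.89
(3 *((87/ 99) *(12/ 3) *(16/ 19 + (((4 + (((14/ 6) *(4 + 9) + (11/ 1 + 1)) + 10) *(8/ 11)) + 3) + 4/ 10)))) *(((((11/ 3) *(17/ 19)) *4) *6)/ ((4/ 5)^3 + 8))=1022334100/ 226347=4516.67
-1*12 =-12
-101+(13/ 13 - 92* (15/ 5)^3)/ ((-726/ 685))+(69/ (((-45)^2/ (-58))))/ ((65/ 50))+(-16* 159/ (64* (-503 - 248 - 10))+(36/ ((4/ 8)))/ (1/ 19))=2332441063903/ 646408620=3608.31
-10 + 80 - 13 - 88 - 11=-42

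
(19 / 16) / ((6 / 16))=19 / 6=3.17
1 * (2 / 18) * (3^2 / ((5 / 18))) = 18 / 5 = 3.60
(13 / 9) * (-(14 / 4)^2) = -637 / 36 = -17.69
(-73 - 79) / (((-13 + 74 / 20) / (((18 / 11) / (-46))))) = -4560 / 7843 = -0.58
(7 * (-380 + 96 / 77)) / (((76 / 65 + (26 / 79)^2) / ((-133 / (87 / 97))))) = 307738.43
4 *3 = 12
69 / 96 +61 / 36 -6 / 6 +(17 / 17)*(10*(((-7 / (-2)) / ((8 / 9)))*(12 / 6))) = 23087 / 288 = 80.16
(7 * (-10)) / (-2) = 35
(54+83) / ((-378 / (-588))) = 1918 / 9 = 213.11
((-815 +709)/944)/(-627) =53/295944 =0.00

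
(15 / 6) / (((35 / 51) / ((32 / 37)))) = 816 / 259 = 3.15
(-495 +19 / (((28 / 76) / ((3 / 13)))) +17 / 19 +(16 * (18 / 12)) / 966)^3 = -7050082953808572765625 / 62888102030663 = -112105195.20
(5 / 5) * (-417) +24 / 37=-15405 / 37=-416.35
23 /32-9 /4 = -49 /32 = -1.53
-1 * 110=-110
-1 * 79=-79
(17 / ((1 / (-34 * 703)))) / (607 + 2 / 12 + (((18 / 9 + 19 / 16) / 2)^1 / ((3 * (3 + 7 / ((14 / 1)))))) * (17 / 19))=-2594036256 / 3877019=-669.08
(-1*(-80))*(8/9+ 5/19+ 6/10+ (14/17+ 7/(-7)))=126.05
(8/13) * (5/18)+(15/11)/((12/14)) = 4535/2574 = 1.76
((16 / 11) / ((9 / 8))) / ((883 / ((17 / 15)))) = 2176 / 1311255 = 0.00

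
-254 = -254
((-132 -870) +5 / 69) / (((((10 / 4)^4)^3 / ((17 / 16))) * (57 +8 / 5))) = -300866816 / 987158203125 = -0.00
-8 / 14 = -4 / 7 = -0.57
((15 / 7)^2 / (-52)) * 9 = -2025 / 2548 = -0.79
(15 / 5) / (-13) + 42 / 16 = 249 / 104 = 2.39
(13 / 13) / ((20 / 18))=9 / 10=0.90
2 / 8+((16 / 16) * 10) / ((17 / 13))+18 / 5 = 11.50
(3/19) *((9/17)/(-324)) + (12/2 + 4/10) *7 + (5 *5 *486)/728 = 27110326/440895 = 61.49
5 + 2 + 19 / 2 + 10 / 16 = 137 / 8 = 17.12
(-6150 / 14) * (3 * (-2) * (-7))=-18450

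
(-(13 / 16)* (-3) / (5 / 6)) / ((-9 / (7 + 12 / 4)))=-13 / 4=-3.25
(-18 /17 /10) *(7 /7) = -9 /85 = -0.11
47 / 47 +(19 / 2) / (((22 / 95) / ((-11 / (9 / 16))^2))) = 15688.90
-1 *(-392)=392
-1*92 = -92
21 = 21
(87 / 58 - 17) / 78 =-31 / 156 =-0.20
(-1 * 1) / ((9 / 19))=-19 / 9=-2.11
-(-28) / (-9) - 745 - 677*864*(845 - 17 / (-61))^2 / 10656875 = -14263007923255463 / 356888086875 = -39964.93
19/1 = 19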